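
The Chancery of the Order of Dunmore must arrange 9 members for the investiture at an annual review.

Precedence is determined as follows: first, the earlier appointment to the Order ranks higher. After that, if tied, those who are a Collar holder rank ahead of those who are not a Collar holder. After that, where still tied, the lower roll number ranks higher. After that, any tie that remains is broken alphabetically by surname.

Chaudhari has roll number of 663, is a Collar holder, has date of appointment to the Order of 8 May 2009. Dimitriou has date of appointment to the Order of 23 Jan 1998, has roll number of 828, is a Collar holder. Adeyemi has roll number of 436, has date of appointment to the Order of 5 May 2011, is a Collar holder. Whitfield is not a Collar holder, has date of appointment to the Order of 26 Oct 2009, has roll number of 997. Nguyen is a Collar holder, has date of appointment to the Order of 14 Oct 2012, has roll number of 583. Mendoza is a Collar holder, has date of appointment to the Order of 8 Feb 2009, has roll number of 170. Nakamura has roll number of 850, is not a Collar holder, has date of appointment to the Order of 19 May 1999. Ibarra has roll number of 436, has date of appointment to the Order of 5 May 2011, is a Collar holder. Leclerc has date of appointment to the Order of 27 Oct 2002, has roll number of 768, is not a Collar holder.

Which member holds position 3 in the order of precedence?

Leclerc

By date of appointment to the Order (earlier first): Dimitriou (23 Jan 1998); then Nakamura (19 May 1999); then Leclerc (27 Oct 2002); then Mendoza (8 Feb 2009); then Chaudhari (8 May 2009); then Whitfield (26 Oct 2009); then Adeyemi and Ibarra (both 5 May 2011); then Nguyen (14 Oct 2012).
Adeyemi and Ibarra are each a Collar holder, so the next rule applies.
Adeyemi and Ibarra both have roll number 436, so the next rule applies.
Among Adeyemi and Ibarra, alphabetically by surname: Adeyemi before Ibarra.
Order: Dimitriou, Nakamura, Leclerc, Mendoza, Chaudhari, Whitfield, Adeyemi, Ibarra, Nguyen.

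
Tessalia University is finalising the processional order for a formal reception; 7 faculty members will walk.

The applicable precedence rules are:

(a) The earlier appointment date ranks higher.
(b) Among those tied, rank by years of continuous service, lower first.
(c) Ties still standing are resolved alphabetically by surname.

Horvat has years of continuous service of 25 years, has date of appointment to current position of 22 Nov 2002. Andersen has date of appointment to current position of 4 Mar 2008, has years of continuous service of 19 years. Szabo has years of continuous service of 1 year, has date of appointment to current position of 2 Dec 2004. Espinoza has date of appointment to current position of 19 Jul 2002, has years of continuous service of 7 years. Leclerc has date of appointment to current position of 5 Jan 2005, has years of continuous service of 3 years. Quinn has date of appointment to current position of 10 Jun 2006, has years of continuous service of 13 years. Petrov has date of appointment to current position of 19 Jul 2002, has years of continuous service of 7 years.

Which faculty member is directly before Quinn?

By date of appointment to current position (earlier first): Espinoza and Petrov (both 19 Jul 2002); then Horvat (22 Nov 2002); then Szabo (2 Dec 2004); then Leclerc (5 Jan 2005); then Quinn (10 Jun 2006); then Andersen (4 Mar 2008).
Espinoza and Petrov both have years of continuous service 7 years, so the next rule applies.
Among Espinoza and Petrov, alphabetically by surname: Espinoza before Petrov.
Order: Espinoza, Petrov, Horvat, Szabo, Leclerc, Quinn, Andersen.

Leclerc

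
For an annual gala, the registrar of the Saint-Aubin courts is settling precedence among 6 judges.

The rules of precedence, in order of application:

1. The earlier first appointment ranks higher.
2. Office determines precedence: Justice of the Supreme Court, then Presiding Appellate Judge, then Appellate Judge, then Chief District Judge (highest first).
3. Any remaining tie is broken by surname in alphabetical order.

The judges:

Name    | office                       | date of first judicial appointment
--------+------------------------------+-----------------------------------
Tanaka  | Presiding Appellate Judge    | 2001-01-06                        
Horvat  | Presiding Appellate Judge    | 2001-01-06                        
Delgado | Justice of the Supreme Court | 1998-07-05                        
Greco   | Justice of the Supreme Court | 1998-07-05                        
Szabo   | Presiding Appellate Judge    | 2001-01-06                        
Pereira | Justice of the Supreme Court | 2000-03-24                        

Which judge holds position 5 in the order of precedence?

By date of first judicial appointment (earlier first): Delgado and Greco (both 1998-07-05); then Pereira (2000-03-24); then Horvat, Szabo and Tanaka (each 2001-01-06).
Delgado and Greco are each Justice of the Supreme Court, so the next rule applies.
Among Delgado and Greco, alphabetically by surname: Delgado before Greco.
Horvat, Szabo and Tanaka are each Presiding Appellate Judge, so the next rule applies.
Among Horvat, Szabo and Tanaka, alphabetically by surname: Horvat before Szabo before Tanaka.
Order: Delgado, Greco, Pereira, Horvat, Szabo, Tanaka.

Szabo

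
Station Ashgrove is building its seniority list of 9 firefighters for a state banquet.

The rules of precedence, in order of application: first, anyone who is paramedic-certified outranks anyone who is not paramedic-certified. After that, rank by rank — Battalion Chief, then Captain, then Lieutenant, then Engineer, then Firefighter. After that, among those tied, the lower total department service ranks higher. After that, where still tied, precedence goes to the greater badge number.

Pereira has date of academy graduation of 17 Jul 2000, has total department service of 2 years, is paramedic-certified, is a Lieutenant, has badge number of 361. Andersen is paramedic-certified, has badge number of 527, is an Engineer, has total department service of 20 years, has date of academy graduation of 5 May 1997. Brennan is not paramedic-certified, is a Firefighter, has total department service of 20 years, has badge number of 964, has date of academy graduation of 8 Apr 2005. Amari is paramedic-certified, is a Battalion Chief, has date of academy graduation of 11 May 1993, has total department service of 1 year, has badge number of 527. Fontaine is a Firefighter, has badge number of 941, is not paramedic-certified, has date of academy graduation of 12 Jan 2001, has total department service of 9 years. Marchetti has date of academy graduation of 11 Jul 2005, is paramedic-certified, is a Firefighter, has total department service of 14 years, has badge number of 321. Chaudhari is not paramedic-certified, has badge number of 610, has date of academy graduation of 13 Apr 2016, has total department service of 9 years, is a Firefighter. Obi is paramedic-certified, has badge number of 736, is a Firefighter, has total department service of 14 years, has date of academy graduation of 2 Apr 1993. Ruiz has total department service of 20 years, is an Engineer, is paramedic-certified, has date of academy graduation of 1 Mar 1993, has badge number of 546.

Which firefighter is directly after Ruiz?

By the first rule: Amari, Pereira, Ruiz, Andersen, Obi and Marchetti (each paramedic-certified); then Fontaine, Chaudhari and Brennan (each not paramedic-certified).
Among Amari, Pereira, Ruiz, Andersen, Obi and Marchetti, by rank: Amari (Battalion Chief) before Pereira (Lieutenant) before Ruiz and Andersen (Engineer) before Obi and Marchetti (Firefighter).
Ruiz and Andersen both have total department service 20 years, so the next rule applies.
Among Ruiz and Andersen, by badge number (higher first): Ruiz (546) before Andersen (527).
Obi and Marchetti both have total department service 14 years, so the next rule applies.
Among Obi and Marchetti, by badge number (higher first): Obi (736) before Marchetti (321).
Fontaine, Chaudhari and Brennan are each Firefighter, so the next rule applies.
Among Fontaine, Chaudhari and Brennan, by total department service (lower first): Fontaine and Chaudhari (9 years) before Brennan (20 years).
Among Fontaine and Chaudhari, by badge number (higher first): Fontaine (941) before Chaudhari (610).
Order: Amari, Pereira, Ruiz, Andersen, Obi, Marchetti, Fontaine, Chaudhari, Brennan.

Andersen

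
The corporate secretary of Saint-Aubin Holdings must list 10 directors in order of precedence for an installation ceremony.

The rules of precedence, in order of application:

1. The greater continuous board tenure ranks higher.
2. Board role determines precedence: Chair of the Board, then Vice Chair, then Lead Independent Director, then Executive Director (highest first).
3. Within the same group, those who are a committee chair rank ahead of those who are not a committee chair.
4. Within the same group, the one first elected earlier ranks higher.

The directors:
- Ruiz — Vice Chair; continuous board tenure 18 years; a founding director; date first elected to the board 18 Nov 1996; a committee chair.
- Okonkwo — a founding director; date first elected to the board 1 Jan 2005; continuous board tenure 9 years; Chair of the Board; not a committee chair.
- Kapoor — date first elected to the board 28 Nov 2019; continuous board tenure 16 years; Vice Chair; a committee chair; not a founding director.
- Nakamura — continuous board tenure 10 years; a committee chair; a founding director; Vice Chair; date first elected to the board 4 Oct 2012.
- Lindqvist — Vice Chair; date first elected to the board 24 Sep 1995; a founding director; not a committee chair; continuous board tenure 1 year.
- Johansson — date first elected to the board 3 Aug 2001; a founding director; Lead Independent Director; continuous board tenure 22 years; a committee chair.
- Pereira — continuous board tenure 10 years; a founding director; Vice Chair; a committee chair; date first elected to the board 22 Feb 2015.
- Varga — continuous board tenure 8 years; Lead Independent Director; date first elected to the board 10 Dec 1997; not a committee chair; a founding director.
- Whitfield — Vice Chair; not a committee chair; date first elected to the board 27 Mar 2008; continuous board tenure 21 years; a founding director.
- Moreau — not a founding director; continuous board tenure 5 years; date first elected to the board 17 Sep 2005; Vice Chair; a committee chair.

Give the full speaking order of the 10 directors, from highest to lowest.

Johansson, Whitfield, Ruiz, Kapoor, Nakamura, Pereira, Okonkwo, Varga, Moreau, Lindqvist

By continuous board tenure (higher first): Johansson (22 years); then Whitfield (21 years); then Ruiz (18 years); then Kapoor (16 years); then Nakamura and Pereira (both 10 years); then Okonkwo (9 years); then Varga (8 years); then Moreau (5 years); then Lindqvist (1 year).
Nakamura and Pereira are each Vice Chair, so the next rule applies.
Nakamura and Pereira are each a committee chair, so the next rule applies.
Among Nakamura and Pereira, by date first elected to the board (earlier first): Nakamura (4 Oct 2012) before Pereira (22 Feb 2015).
Full order: Johansson, Whitfield, Ruiz, Kapoor, Nakamura, Pereira, Okonkwo, Varga, Moreau, Lindqvist.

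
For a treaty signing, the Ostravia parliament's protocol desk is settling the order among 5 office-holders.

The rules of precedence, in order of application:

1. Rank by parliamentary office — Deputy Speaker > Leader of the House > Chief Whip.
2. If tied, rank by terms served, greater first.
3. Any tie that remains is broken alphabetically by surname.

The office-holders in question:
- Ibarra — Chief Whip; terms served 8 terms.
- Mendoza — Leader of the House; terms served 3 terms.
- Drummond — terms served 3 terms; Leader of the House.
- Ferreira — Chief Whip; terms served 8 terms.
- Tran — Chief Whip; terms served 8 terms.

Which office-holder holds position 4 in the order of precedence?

Ibarra

By parliamentary office: Drummond and Mendoza (Leader of the House); then Ferreira, Ibarra and Tran (Chief Whip).
Drummond and Mendoza both have terms served 3 terms, so the next rule applies.
Among Drummond and Mendoza, alphabetically by surname: Drummond before Mendoza.
Ferreira, Ibarra and Tran all have terms served 8 terms, so the next rule applies.
Among Ferreira, Ibarra and Tran, alphabetically by surname: Ferreira before Ibarra before Tran.
Order: Drummond, Mendoza, Ferreira, Ibarra, Tran.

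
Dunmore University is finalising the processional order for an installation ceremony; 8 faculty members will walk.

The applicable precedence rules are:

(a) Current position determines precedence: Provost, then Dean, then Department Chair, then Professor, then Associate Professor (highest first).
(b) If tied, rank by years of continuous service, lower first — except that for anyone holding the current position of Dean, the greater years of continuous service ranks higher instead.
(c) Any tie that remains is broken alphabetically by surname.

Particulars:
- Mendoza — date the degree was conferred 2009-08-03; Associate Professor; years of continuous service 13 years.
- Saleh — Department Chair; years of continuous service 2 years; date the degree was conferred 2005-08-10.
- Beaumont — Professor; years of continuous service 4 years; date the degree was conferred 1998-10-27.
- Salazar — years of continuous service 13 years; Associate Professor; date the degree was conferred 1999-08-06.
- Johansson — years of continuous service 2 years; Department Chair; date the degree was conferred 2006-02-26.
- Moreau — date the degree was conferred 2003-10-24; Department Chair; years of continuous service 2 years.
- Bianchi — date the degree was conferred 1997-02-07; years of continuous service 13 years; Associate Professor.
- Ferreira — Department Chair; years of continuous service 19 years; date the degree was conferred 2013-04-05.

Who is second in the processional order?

Moreau

By current position: Johansson, Moreau, Saleh and Ferreira (Department Chair); then Beaumont (Professor); then Bianchi, Mendoza and Salazar (Associate Professor).
Among Johansson, Moreau, Saleh and Ferreira, by years of continuous service (lower first): Johansson, Moreau and Saleh (2 years) before Ferreira (19 years).
Among Johansson, Moreau and Saleh, alphabetically by surname: Johansson before Moreau before Saleh.
Bianchi, Mendoza and Salazar all have years of continuous service 13 years, so the next rule applies.
Among Bianchi, Mendoza and Salazar, alphabetically by surname: Bianchi before Mendoza before Salazar.
Order: Johansson, Moreau, Saleh, Ferreira, Beaumont, Bianchi, Mendoza, Salazar.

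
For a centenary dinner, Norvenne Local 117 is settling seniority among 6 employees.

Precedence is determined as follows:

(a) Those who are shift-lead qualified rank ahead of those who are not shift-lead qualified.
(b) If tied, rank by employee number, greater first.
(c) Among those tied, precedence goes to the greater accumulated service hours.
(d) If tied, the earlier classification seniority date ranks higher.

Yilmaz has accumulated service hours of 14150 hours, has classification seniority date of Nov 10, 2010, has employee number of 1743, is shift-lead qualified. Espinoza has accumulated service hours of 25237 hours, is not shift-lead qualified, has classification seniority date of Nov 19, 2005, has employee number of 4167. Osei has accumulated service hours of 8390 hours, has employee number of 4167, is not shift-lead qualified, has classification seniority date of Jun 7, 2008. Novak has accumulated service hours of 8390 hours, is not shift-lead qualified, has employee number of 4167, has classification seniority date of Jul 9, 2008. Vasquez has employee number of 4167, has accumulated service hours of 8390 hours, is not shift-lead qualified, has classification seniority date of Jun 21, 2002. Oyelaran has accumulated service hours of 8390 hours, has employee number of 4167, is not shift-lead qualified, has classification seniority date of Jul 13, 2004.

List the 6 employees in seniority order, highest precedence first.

Yilmaz, Espinoza, Vasquez, Oyelaran, Osei, Novak

By the first rule: Yilmaz (shift-lead qualified); then Espinoza, Vasquez, Oyelaran, Osei and Novak (each not shift-lead qualified).
Espinoza, Vasquez, Oyelaran, Osei and Novak all have employee number 4167, so the next rule applies.
Among Espinoza, Vasquez, Oyelaran, Osei and Novak, by accumulated service hours (higher first): Espinoza (25237 hours) before Vasquez, Oyelaran, Osei and Novak (8390 hours).
Among Vasquez, Oyelaran, Osei and Novak, by classification seniority date (earlier first): Vasquez (Jun 21, 2002) before Oyelaran (Jul 13, 2004) before Osei (Jun 7, 2008) before Novak (Jul 9, 2008).
Full order: Yilmaz, Espinoza, Vasquez, Oyelaran, Osei, Novak.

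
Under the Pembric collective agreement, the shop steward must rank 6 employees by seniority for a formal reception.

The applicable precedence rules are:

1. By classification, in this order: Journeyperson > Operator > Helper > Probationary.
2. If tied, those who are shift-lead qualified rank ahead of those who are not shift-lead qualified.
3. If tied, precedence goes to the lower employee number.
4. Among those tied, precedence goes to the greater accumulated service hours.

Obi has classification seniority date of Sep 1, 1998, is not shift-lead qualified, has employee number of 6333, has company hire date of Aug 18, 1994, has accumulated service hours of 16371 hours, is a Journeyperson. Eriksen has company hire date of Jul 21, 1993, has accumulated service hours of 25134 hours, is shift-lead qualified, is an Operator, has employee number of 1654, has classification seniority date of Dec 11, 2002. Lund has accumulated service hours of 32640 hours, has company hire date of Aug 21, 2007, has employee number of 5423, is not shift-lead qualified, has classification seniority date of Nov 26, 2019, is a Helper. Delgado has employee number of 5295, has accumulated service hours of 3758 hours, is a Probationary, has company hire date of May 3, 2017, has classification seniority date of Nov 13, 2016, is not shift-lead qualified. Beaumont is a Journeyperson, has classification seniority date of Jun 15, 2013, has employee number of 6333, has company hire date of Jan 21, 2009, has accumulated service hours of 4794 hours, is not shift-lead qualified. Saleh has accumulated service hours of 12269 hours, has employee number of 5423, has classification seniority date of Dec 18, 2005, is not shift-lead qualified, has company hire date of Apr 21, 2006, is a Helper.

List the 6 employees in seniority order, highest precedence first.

Obi, Beaumont, Eriksen, Lund, Saleh, Delgado

By classification: Obi and Beaumont (Journeyperson); then Eriksen (Operator); then Lund and Saleh (Helper); then Delgado (Probationary).
Obi and Beaumont are each not shift-lead qualified, so the next rule applies.
Obi and Beaumont both have employee number 6333, so the next rule applies.
Among Obi and Beaumont, by accumulated service hours (higher first): Obi (16371 hours) before Beaumont (4794 hours).
Lund and Saleh are each not shift-lead qualified, so the next rule applies.
Lund and Saleh both have employee number 5423, so the next rule applies.
Among Lund and Saleh, by accumulated service hours (higher first): Lund (32640 hours) before Saleh (12269 hours).
Full order: Obi, Beaumont, Eriksen, Lund, Saleh, Delgado.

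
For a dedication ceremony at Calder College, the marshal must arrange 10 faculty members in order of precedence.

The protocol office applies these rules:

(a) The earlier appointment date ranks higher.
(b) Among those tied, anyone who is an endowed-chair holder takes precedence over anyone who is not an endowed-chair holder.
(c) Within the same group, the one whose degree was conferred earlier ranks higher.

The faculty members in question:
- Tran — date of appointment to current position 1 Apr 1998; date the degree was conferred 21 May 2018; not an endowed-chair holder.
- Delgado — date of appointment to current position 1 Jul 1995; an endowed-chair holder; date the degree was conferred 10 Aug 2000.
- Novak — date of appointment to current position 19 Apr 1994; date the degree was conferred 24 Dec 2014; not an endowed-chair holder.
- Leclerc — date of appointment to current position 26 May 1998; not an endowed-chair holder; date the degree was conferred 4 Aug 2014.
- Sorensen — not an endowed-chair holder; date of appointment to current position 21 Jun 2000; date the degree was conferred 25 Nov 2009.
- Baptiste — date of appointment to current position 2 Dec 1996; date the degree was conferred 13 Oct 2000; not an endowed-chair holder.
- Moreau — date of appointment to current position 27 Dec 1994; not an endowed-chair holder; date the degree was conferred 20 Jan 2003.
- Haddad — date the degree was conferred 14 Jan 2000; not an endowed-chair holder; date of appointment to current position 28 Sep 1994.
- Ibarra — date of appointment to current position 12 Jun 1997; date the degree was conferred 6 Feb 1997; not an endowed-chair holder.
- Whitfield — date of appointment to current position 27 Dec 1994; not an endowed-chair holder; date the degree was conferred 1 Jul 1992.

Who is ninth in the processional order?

By date of appointment to current position (earlier first): Novak (19 Apr 1994); then Haddad (28 Sep 1994); then Whitfield and Moreau (both 27 Dec 1994); then Delgado (1 Jul 1995); then Baptiste (2 Dec 1996); then Ibarra (12 Jun 1997); then Tran (1 Apr 1998); then Leclerc (26 May 1998); then Sorensen (21 Jun 2000).
Whitfield and Moreau are each not an endowed-chair holder, so the next rule applies.
Among Whitfield and Moreau, by date the degree was conferred (earlier first): Whitfield (1 Jul 1992) before Moreau (20 Jan 2003).
Order: Novak, Haddad, Whitfield, Moreau, Delgado, Baptiste, Ibarra, Tran, Leclerc, Sorensen.

Leclerc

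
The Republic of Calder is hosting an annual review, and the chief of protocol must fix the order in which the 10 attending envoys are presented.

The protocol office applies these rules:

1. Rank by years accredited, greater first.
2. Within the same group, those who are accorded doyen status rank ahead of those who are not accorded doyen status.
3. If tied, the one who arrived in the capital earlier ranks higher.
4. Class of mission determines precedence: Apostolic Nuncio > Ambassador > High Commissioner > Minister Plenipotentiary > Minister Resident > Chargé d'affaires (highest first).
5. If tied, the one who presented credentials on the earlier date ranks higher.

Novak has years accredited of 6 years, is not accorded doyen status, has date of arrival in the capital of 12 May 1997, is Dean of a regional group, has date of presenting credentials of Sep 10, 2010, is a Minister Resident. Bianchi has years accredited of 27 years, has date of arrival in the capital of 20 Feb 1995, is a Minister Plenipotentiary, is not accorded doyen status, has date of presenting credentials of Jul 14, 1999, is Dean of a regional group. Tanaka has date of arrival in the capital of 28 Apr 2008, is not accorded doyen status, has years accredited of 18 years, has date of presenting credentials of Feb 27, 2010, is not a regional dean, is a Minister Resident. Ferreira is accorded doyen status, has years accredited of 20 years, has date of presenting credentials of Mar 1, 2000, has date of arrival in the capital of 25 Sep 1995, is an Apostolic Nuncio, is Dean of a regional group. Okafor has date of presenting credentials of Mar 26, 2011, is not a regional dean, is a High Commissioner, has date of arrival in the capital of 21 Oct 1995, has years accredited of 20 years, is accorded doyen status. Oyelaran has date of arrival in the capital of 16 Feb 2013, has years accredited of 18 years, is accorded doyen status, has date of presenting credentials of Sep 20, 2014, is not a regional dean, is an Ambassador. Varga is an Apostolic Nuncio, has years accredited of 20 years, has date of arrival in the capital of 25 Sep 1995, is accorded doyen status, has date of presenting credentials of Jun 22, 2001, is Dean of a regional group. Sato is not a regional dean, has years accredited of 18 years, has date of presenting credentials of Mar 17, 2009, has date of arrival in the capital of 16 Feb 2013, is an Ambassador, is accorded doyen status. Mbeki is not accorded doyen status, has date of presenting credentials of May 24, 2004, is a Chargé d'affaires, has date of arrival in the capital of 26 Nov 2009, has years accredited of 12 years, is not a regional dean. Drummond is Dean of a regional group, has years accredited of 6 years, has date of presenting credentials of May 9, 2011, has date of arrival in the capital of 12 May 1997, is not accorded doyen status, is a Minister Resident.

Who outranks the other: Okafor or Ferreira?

Ferreira

By years accredited (higher first): Bianchi (27 years); then Ferreira, Varga and Okafor (each 20 years); then Sato, Oyelaran and Tanaka (each 18 years); then Mbeki (12 years); then Novak and Drummond (both 6 years).
Ferreira, Varga and Okafor are each accorded doyen status, so the next rule applies.
Among Ferreira, Varga and Okafor, by date of arrival in the capital (earlier first): Ferreira and Varga (25 Sep 1995) before Okafor (21 Oct 1995).
Ferreira and Varga are each Apostolic Nuncio, so the next rule applies.
Among Ferreira and Varga, by date of presenting credentials (earlier first): Ferreira (Mar 1, 2000) before Varga (Jun 22, 2001).
Among Sato, Oyelaran and Tanaka, accorded doyen status before not accorded doyen status: Sato and Oyelaran (accorded doyen status) before Tanaka (not accorded doyen status).
Sato and Oyelaran both have date of arrival in the capital 16 Feb 2013, so the next rule applies.
Sato and Oyelaran are each Ambassador, so the next rule applies.
Among Sato and Oyelaran, by date of presenting credentials (earlier first): Sato (Mar 17, 2009) before Oyelaran (Sep 20, 2014).
Novak and Drummond are each not accorded doyen status, so the next rule applies.
Novak and Drummond both have date of arrival in the capital 12 May 1997, so the next rule applies.
Novak and Drummond are each Minister Resident, so the next rule applies.
Among Novak and Drummond, by date of presenting credentials (earlier first): Novak (Sep 10, 2010) before Drummond (May 9, 2011).
So Ferreira takes precedence.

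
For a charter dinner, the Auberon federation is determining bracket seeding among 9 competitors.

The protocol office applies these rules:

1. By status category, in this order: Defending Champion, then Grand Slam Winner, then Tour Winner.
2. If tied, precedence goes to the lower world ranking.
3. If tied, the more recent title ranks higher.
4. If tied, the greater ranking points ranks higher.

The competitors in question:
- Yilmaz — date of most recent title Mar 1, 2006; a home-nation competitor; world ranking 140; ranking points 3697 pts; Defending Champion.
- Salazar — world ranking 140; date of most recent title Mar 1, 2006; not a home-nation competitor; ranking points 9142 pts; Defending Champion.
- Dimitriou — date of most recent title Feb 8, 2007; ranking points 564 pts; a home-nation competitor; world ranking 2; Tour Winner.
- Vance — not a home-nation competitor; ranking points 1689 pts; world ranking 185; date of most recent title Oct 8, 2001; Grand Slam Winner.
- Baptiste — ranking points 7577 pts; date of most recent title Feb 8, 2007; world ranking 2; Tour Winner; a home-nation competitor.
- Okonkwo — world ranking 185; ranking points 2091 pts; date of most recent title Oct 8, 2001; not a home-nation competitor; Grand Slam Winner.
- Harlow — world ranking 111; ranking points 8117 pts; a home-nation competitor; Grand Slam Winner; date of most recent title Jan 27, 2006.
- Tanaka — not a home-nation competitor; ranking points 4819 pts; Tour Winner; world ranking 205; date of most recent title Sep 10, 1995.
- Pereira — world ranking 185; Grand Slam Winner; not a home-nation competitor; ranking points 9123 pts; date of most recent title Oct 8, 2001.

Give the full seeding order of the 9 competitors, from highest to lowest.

Salazar, Yilmaz, Harlow, Pereira, Okonkwo, Vance, Baptiste, Dimitriou, Tanaka

By status category: Salazar and Yilmaz (Defending Champion); then Harlow, Pereira, Okonkwo and Vance (Grand Slam Winner); then Baptiste, Dimitriou and Tanaka (Tour Winner).
Salazar and Yilmaz both have world ranking 140, so the next rule applies.
Salazar and Yilmaz both have date of most recent title Mar 1, 2006, so the next rule applies.
Among Salazar and Yilmaz, by ranking points (higher first): Salazar (9142 pts) before Yilmaz (3697 pts).
Among Harlow, Pereira, Okonkwo and Vance, by world ranking (lower first): Harlow (111) before Pereira, Okonkwo and Vance (185).
Pereira, Okonkwo and Vance all have date of most recent title Oct 8, 2001, so the next rule applies.
Among Pereira, Okonkwo and Vance, by ranking points (higher first): Pereira (9123 pts) before Okonkwo (2091 pts) before Vance (1689 pts).
Among Baptiste, Dimitriou and Tanaka, by world ranking (lower first): Baptiste and Dimitriou (2) before Tanaka (205).
Baptiste and Dimitriou both have date of most recent title Feb 8, 2007, so the next rule applies.
Among Baptiste and Dimitriou, by ranking points (higher first): Baptiste (7577 pts) before Dimitriou (564 pts).
Full order: Salazar, Yilmaz, Harlow, Pereira, Okonkwo, Vance, Baptiste, Dimitriou, Tanaka.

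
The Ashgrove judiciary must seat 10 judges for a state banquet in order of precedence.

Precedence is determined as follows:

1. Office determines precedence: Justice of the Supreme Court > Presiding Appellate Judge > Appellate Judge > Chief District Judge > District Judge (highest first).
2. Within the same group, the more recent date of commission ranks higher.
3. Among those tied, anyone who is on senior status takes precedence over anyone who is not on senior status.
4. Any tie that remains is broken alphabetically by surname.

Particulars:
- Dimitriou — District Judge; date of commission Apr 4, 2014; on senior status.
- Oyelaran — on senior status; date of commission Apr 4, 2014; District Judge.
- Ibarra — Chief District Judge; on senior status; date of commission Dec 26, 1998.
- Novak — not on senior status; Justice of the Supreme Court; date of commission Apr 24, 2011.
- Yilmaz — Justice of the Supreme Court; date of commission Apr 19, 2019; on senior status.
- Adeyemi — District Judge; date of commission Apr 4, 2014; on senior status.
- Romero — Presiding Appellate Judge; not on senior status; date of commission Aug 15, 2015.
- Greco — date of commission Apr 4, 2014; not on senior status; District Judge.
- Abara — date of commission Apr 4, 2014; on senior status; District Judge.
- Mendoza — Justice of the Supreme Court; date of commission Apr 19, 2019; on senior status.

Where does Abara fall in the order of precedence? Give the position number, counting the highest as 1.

6

By office: Mendoza, Yilmaz and Novak (Justice of the Supreme Court); then Romero (Presiding Appellate Judge); then Ibarra (Chief District Judge); then Abara, Adeyemi, Dimitriou, Oyelaran and Greco (District Judge).
Among Mendoza, Yilmaz and Novak, by date of commission (later first): Mendoza and Yilmaz (Apr 19, 2019) before Novak (Apr 24, 2011).
Mendoza and Yilmaz are each on senior status, so the next rule applies.
Among Mendoza and Yilmaz, alphabetically by surname: Mendoza before Yilmaz.
Abara, Adeyemi, Dimitriou, Oyelaran and Greco all have date of commission Apr 4, 2014, so the next rule applies.
Among Abara, Adeyemi, Dimitriou, Oyelaran and Greco, on senior status before not on senior status: Abara, Adeyemi, Dimitriou and Oyelaran (on senior status) before Greco (not on senior status).
Among Abara, Adeyemi, Dimitriou and Oyelaran, alphabetically by surname: Abara before Adeyemi before Dimitriou before Oyelaran.
Order: Mendoza, Yilmaz, Novak, Romero, Ibarra, Abara, Adeyemi, Dimitriou, Oyelaran, Greco. So position 6.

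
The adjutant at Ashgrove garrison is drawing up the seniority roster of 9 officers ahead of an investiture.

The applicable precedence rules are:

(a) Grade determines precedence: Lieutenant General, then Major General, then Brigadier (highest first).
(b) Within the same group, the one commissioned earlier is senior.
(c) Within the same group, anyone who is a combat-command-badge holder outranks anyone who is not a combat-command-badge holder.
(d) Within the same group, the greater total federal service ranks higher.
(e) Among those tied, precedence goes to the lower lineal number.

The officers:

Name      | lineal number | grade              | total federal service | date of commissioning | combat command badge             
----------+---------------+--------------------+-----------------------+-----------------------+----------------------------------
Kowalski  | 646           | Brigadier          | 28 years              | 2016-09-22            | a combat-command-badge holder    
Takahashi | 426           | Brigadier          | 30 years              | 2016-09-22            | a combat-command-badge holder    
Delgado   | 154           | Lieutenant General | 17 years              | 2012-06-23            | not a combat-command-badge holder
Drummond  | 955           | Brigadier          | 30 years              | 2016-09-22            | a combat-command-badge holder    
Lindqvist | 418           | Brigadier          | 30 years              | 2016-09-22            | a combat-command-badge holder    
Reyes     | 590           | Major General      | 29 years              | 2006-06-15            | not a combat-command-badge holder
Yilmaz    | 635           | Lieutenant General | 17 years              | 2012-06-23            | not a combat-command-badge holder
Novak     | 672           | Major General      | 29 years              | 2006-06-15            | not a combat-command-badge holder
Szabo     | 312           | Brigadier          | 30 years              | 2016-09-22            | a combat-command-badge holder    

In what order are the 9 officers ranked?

By grade: Delgado and Yilmaz (Lieutenant General); then Reyes and Novak (Major General); then Szabo, Lindqvist, Takahashi, Drummond and Kowalski (Brigadier).
Delgado and Yilmaz both have date of commissioning 2012-06-23, so the next rule applies.
Delgado and Yilmaz are each not a combat-command-badge holder, so the next rule applies.
Delgado and Yilmaz both have total federal service 17 years, so the next rule applies.
Among Delgado and Yilmaz, by lineal number (lower first): Delgado (154) before Yilmaz (635).
Reyes and Novak both have date of commissioning 2006-06-15, so the next rule applies.
Reyes and Novak are each not a combat-command-badge holder, so the next rule applies.
Reyes and Novak both have total federal service 29 years, so the next rule applies.
Among Reyes and Novak, by lineal number (lower first): Reyes (590) before Novak (672).
Szabo, Lindqvist, Takahashi, Drummond and Kowalski all have date of commissioning 2016-09-22, so the next rule applies.
Szabo, Lindqvist, Takahashi, Drummond and Kowalski are each a combat-command-badge holder, so the next rule applies.
Among Szabo, Lindqvist, Takahashi, Drummond and Kowalski, by total federal service (higher first): Szabo, Lindqvist, Takahashi and Drummond (30 years) before Kowalski (28 years).
Among Szabo, Lindqvist, Takahashi and Drummond, by lineal number (lower first): Szabo (312) before Lindqvist (418) before Takahashi (426) before Drummond (955).
Full order: Delgado, Yilmaz, Reyes, Novak, Szabo, Lindqvist, Takahashi, Drummond, Kowalski.

Delgado, Yilmaz, Reyes, Novak, Szabo, Lindqvist, Takahashi, Drummond, Kowalski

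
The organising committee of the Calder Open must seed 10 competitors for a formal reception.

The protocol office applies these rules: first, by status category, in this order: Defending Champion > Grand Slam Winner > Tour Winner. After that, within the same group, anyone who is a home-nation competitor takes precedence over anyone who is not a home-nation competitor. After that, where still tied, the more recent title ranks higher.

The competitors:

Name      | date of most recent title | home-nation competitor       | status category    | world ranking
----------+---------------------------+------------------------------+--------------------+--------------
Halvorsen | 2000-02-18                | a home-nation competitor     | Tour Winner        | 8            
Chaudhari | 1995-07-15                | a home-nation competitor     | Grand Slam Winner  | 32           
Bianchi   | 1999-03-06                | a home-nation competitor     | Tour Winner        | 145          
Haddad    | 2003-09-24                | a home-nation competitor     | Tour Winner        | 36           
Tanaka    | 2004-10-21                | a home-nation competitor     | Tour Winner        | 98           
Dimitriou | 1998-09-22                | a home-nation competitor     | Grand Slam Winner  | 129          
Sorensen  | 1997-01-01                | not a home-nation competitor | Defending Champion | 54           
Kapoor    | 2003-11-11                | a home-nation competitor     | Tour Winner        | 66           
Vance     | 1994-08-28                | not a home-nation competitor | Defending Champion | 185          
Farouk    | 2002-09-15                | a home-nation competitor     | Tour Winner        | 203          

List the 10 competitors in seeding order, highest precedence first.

Sorensen, Vance, Dimitriou, Chaudhari, Tanaka, Kapoor, Haddad, Farouk, Halvorsen, Bianchi

By status category: Sorensen and Vance (Defending Champion); then Dimitriou and Chaudhari (Grand Slam Winner); then Tanaka, Kapoor, Haddad, Farouk, Halvorsen and Bianchi (Tour Winner).
Sorensen and Vance are each not a home-nation competitor, so the next rule applies.
Among Sorensen and Vance, by date of most recent title (later first): Sorensen (1997-01-01) before Vance (1994-08-28).
Dimitriou and Chaudhari are each a home-nation competitor, so the next rule applies.
Among Dimitriou and Chaudhari, by date of most recent title (later first): Dimitriou (1998-09-22) before Chaudhari (1995-07-15).
Tanaka, Kapoor, Haddad, Farouk, Halvorsen and Bianchi are each a home-nation competitor, so the next rule applies.
Among Tanaka, Kapoor, Haddad, Farouk, Halvorsen and Bianchi, by date of most recent title (later first): Tanaka (2004-10-21) before Kapoor (2003-11-11) before Haddad (2003-09-24) before Farouk (2002-09-15) before Halvorsen (2000-02-18) before Bianchi (1999-03-06).
Full order: Sorensen, Vance, Dimitriou, Chaudhari, Tanaka, Kapoor, Haddad, Farouk, Halvorsen, Bianchi.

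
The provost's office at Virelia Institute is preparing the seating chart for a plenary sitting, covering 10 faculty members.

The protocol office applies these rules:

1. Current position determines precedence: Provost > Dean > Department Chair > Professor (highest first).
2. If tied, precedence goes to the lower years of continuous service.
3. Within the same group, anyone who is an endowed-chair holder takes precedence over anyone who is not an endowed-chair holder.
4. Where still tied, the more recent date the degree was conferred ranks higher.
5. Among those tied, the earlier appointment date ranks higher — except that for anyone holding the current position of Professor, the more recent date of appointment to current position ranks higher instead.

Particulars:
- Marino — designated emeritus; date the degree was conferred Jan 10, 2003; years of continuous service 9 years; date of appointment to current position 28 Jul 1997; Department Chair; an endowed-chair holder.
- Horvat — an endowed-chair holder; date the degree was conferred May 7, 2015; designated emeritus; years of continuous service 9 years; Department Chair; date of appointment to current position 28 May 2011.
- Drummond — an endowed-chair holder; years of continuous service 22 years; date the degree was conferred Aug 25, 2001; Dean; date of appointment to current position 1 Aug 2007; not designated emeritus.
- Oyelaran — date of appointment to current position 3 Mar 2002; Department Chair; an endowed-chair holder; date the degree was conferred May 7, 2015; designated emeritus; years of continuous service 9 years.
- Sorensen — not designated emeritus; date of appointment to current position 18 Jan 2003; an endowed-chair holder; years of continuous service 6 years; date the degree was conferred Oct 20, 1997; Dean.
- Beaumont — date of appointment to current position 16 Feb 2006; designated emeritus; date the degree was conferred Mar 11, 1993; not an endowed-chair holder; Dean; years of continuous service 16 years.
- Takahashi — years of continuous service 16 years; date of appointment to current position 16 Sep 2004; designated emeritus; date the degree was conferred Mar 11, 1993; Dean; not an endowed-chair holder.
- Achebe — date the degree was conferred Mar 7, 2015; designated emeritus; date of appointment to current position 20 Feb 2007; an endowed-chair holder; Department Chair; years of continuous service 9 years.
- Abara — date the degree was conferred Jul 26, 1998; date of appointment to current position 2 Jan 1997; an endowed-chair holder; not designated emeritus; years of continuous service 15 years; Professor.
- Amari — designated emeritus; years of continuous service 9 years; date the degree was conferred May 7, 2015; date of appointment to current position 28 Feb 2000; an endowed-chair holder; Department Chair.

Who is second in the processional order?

Takahashi

By current position: Sorensen, Takahashi, Beaumont and Drummond (Dean); then Amari, Oyelaran, Horvat, Achebe and Marino (Department Chair); then Abara (Professor).
Among Sorensen, Takahashi, Beaumont and Drummond, by years of continuous service (lower first): Sorensen (6 years) before Takahashi and Beaumont (16 years) before Drummond (22 years).
Takahashi and Beaumont are each not an endowed-chair holder, so the next rule applies.
Takahashi and Beaumont both have date the degree was conferred Mar 11, 1993, so the next rule applies.
Among Takahashi and Beaumont, by date of appointment to current position (earlier first): Takahashi (16 Sep 2004) before Beaumont (16 Feb 2006).
Amari, Oyelaran, Horvat, Achebe and Marino all have years of continuous service 9 years, so the next rule applies.
Amari, Oyelaran, Horvat, Achebe and Marino are each an endowed-chair holder, so the next rule applies.
Among Amari, Oyelaran, Horvat, Achebe and Marino, by date the degree was conferred (later first): Amari, Oyelaran and Horvat (May 7, 2015) before Achebe (Mar 7, 2015) before Marino (Jan 10, 2003).
Among Amari, Oyelaran and Horvat, by date of appointment to current position (earlier first): Amari (28 Feb 2000) before Oyelaran (3 Mar 2002) before Horvat (28 May 2011).
Order: Sorensen, Takahashi, Beaumont, Drummond, Amari, Oyelaran, Horvat, Achebe, Marino, Abara.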